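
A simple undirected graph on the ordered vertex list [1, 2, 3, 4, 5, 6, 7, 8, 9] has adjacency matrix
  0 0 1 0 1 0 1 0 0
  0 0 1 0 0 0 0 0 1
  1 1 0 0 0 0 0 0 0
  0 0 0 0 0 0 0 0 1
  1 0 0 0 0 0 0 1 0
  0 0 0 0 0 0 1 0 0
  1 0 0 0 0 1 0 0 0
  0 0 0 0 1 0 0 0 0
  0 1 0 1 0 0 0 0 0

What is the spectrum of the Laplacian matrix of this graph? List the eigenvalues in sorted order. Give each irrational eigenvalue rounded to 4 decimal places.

Each diagonal entry of L is the vertex degree and each off-diagonal entry is -1 where an edge is present, 0 otherwise; in the order [1, 2, 3, 4, 5, 6, 7, 8, 9] the diagonal is [3, 2, 2, 1, 2, 1, 2, 1, 2]. Diagonalising L (or applying a numerical eigensolver to the 9x9 matrix) gives the spectrum above. The largest eigenvalue, 4.4442, is at most the vertex count 9.

[0, 0.1708, 0.3820, 0.8503, 1.6761, 2.4165, 2.6180, 3.4421, 4.4442]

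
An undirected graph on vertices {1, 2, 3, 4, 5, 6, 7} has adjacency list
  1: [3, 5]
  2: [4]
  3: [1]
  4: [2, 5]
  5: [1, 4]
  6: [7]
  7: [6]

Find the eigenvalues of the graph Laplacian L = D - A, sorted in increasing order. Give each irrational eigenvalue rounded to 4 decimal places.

Each diagonal entry of L is the vertex degree and each off-diagonal entry is -1 where an edge is present, 0 otherwise; in the order [1, 2, 3, 4, 5, 6, 7] the diagonal is [2, 1, 1, 2, 2, 1, 1]. L is symmetric positive semidefinite, so every eigenvalue is real and nonnegative. The 2 zero eigenvalues correspond to the 2 connected components. The largest eigenvalue, 3.6180, is at most the vertex count 7.

[0, 0, 0.3820, 1.3820, 2, 2.6180, 3.6180]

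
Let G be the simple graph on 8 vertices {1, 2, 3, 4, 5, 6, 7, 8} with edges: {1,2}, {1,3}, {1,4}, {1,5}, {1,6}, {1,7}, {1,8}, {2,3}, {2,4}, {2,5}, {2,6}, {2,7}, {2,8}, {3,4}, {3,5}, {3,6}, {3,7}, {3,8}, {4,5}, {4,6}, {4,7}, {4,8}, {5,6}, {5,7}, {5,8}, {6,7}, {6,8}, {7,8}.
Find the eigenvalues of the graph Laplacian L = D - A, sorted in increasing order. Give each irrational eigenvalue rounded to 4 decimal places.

[0, 8, 8, 8, 8, 8, 8, 8]

Reading degrees in the order [1, 2, 3, 4, 5, 6, 7, 8] gives [7, 7, 7, 7, 7, 7, 7, 7]; set D = diag(7, 7, 7, 7, 7, 7, 7, 7) and form L = D - A. L is symmetric positive semidefinite, so every eigenvalue is real and nonnegative. The single zero eigenvalue shows the graph is connected. The eigenvalues sum to 56, which equals trace(L) = 2|E|.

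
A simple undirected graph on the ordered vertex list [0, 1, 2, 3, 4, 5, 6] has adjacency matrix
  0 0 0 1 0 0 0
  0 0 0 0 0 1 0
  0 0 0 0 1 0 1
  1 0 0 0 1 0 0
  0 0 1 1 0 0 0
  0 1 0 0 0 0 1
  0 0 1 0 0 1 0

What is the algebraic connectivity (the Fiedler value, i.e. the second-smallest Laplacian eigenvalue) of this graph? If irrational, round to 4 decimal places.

Reading degrees in the order [0, 1, 2, 3, 4, 5, 6] gives [1, 1, 2, 2, 2, 2, 2]; set D = diag(1, 1, 2, 2, 2, 2, 2) and form L = D - A. The sorted Laplacian eigenvalues are [0, 0.1981, 0.7530, 1.5550, 2.4450, 3.2470, 3.8019]; the algebraic connectivity is the second entry, 0.1981. The eigenvalues sum to 12, which equals trace(L) = 2|E|.

0.1981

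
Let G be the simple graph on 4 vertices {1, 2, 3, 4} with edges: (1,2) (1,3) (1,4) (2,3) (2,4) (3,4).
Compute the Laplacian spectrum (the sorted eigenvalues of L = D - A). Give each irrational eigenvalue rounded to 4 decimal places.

[0, 4, 4, 4]

Each diagonal entry of L is the vertex degree and each off-diagonal entry is -1 where an edge is present, 0 otherwise; in the order [1, 2, 3, 4] the diagonal is [3, 3, 3, 3]. The multiplicity of 0 as a Laplacian eigenvalue equals the number of connected components. The single zero eigenvalue shows the graph is connected. The eigenvalues sum to 12, which equals trace(L) = 2|E|.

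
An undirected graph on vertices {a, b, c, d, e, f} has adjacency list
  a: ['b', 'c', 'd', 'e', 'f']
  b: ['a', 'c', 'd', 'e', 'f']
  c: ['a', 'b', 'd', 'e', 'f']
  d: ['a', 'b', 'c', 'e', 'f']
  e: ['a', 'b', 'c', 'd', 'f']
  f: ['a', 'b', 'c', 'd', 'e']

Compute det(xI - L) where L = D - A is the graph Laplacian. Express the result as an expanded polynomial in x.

x^6 - 30x^5 + 360x^4 - 2160x^3 + 6480x^2 - 7776x

Each diagonal entry of L is the vertex degree and each off-diagonal entry is -1 where an edge is present, 0 otherwise; in the order [a, b, c, d, e, f] the diagonal is [5, 5, 5, 5, 5, 5]. Computing det(xI - L) by cofactor expansion (or equivalently via sum-over-permutations) gives x^6 - 30x^5 + 360x^4 - 2160x^3 + 6480x^2 - 7776x. Since p(0) = det(-L) = 0, x divides p(x). There is one zero in the spectrum, matching the 1 component. By the matrix-tree theorem the graph has (1/6) * product of the nonzero eigenvalues = 1296 spanning trees.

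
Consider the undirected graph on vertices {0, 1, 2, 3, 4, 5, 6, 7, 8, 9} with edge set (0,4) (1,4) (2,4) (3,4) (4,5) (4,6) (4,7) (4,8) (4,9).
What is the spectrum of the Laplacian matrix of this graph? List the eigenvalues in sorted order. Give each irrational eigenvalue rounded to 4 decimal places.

[0, 1, 1, 1, 1, 1, 1, 1, 1, 10]

With the vertex order [0, 1, 2, 3, 4, 5, 6, 7, 8, 9], the degrees are [1, 1, 1, 1, 9, 1, 1, 1, 1, 1], giving D = diag(1, 1, 1, 1, 9, 1, 1, 1, 1, 1) and L = D - A. Diagonalising L (or applying a numerical eigensolver to the 10x10 matrix) gives the spectrum above. There is one zero in the spectrum, matching the 1 component.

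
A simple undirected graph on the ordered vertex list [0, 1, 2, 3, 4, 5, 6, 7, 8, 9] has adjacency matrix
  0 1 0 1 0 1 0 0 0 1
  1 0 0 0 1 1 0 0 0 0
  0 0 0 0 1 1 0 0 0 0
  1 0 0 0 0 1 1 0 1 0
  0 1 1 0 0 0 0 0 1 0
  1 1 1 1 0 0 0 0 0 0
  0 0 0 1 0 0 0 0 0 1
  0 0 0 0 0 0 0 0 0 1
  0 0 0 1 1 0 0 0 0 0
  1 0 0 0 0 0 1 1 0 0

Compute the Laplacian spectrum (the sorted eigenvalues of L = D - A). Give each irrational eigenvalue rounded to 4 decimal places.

Reading degrees in the order [0, 1, 2, 3, 4, 5, 6, 7, 8, 9] gives [4, 3, 2, 4, 3, 4, 2, 1, 2, 3]; set D = diag(4, 3, 2, 4, 3, 4, 2, 1, 2, 3) and form L = D - A. L is symmetric positive semidefinite, so every eigenvalue is real and nonnegative. The single zero eigenvalue shows the graph is connected. There is one zero in the spectrum, matching the 1 component. By the matrix-tree theorem the graph has (1/10) * product of the nonzero eigenvalues = 349 spanning trees.

[0, 0.4999, 1.3010, 1.6497, 2.1075, 2.9353, 3.5073, 4.7221, 5.4243, 5.8528]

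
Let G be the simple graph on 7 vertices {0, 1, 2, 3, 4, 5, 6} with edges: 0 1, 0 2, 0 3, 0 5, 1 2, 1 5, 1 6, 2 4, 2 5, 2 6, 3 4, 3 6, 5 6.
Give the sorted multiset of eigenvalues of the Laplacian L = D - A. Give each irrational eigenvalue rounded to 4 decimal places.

[0, 1.6864, 3.1640, 4, 5, 5.6636, 6.4860]

Each diagonal entry of L is the vertex degree and each off-diagonal entry is -1 where an edge is present, 0 otherwise; in the order [0, 1, 2, 3, 4, 5, 6] the diagonal is [4, 4, 5, 3, 2, 4, 4]. The multiplicity of 0 as a Laplacian eigenvalue equals the number of connected components. The single zero eigenvalue shows the graph is connected. There is one zero in the spectrum, matching the 1 component. The eigenvalues sum to 26, which equals trace(L) = 2|E|.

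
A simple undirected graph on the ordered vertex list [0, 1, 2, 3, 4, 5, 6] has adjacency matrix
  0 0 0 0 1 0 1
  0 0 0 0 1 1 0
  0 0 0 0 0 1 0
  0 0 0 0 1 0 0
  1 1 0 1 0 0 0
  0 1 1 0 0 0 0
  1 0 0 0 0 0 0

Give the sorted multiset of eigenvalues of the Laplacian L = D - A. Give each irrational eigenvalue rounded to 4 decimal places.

With the vertex order [0, 1, 2, 3, 4, 5, 6], the degrees are [2, 2, 1, 1, 3, 2, 1], giving D = diag(2, 2, 1, 1, 3, 2, 1) and L = D - A. Since every row of L sums to 0, the all-ones vector is in the kernel and 0 is an eigenvalue. The eigenvalues sum to 12, which equals trace(L) = 2|E|.

[0, 0.2603, 0.6262, 1.4055, 2.2742, 3.0996, 4.3342]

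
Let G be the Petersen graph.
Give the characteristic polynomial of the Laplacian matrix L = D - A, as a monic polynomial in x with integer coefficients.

x^10 - 30x^9 + 390x^8 - 2880x^7 + 13305x^6 - 39882x^5 + 77640x^4 - 94800x^3 + 66000x^2 - 20000x

The graph has 10 vertices and degree multiset [3, 3, 3, 3, 3, 3, 3, 3, 3, 3]; D is the diagonal matrix of degrees and L = D - A. L has integer entries, so p(x) = det(xI - L) has integer coefficients. Expanding the determinant yields x^10 - 30x^9 + 390x^8 - 2880x^7 + 13305x^6 - 39882x^5 + 77640x^4 - 94800x^3 + 66000x^2 - 20000x. The coefficient of x^9 equals -trace(L) = -30, matching the sum of degrees. The largest eigenvalue, 5, is at most the vertex count 10.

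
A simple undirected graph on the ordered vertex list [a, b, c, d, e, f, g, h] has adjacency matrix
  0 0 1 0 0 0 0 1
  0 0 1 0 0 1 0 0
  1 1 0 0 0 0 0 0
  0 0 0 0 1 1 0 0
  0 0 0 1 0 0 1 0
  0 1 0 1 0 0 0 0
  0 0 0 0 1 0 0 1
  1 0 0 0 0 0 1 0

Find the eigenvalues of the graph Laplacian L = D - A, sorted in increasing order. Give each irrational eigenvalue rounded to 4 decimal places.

With the vertex order [a, b, c, d, e, f, g, h], the degrees are [2, 2, 2, 2, 2, 2, 2, 2], giving D = diag(2, 2, 2, 2, 2, 2, 2, 2) and L = D - A. Diagonalising L (or applying a numerical eigensolver to the 8x8 matrix) gives the spectrum above.

[0, 0.5858, 0.5858, 2, 2, 3.4142, 3.4142, 4]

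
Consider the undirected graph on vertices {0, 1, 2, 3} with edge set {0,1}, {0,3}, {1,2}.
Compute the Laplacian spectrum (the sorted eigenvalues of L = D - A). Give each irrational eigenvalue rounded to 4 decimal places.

With the vertex order [0, 1, 2, 3], the degrees are [2, 2, 1, 1], giving D = diag(2, 2, 1, 1) and L = D - A. L is symmetric positive semidefinite, so every eigenvalue is real and nonnegative. The single zero eigenvalue shows the graph is connected. There is one zero in the spectrum, matching the 1 component.

[0, 0.5858, 2, 3.4142]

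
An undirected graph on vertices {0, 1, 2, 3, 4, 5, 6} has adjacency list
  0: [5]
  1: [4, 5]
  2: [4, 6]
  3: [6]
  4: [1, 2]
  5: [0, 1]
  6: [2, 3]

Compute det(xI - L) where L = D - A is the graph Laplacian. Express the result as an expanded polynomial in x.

With the vertex order [0, 1, 2, 3, 4, 5, 6], the degrees are [1, 2, 2, 1, 2, 2, 2], giving D = diag(1, 2, 2, 1, 2, 2, 2) and L = D - A. L has integer entries, so p(x) = det(xI - L) has integer coefficients. Expanding the determinant yields x^7 - 12x^6 + 55x^5 - 120x^4 + 126x^3 - 56x^2 + 7x. Since p(0) = det(-L) = 0, x divides p(x).

x^7 - 12x^6 + 55x^5 - 120x^4 + 126x^3 - 56x^2 + 7x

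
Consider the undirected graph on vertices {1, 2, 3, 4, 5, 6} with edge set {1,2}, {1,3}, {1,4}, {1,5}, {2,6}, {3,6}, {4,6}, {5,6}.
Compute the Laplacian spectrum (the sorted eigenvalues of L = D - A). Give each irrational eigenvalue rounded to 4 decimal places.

With the vertex order [1, 2, 3, 4, 5, 6], the degrees are [4, 2, 2, 2, 2, 4], giving D = diag(4, 2, 2, 2, 2, 4) and L = D - A. L is symmetric positive semidefinite, so every eigenvalue is real and nonnegative. The single zero eigenvalue shows the graph is connected. The eigenvalues sum to 16, which equals trace(L) = 2|E|. By the matrix-tree theorem the graph has (1/6) * product of the nonzero eigenvalues = 32 spanning trees.

[0, 2, 2, 2, 4, 6]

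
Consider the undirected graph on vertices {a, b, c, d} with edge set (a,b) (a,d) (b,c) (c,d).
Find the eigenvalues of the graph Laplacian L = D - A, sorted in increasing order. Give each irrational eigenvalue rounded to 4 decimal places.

Reading degrees in the order [a, b, c, d] gives [2, 2, 2, 2]; set D = diag(2, 2, 2, 2) and form L = D - A. Diagonalising L (or applying a numerical eigensolver to the 4x4 matrix) gives the spectrum above. The single zero eigenvalue shows the graph is connected.

[0, 2, 2, 4]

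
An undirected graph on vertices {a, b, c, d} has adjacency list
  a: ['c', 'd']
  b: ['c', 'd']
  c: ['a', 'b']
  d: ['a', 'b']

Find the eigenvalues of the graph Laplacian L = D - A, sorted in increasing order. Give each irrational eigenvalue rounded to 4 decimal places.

With the vertex order [a, b, c, d], the degrees are [2, 2, 2, 2], giving D = diag(2, 2, 2, 2) and L = D - A. Since every row of L sums to 0, the all-ones vector is in the kernel and 0 is an eigenvalue. The single zero eigenvalue shows the graph is connected. The largest eigenvalue, 4, is at most the vertex count 4.

[0, 2, 2, 4]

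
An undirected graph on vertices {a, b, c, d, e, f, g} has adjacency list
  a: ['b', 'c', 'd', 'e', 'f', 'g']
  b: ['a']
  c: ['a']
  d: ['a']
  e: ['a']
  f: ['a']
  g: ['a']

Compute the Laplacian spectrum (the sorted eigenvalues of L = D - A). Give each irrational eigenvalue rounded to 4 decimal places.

With the vertex order [a, b, c, d, e, f, g], the degrees are [6, 1, 1, 1, 1, 1, 1], giving D = diag(6, 1, 1, 1, 1, 1, 1) and L = D - A. Since every row of L sums to 0, the all-ones vector is in the kernel and 0 is an eigenvalue. The single zero eigenvalue shows the graph is connected. There is one zero in the spectrum, matching the 1 component.

[0, 1, 1, 1, 1, 1, 7]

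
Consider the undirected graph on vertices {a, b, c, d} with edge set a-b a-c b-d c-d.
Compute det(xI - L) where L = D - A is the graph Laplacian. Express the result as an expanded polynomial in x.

With the vertex order [a, b, c, d], the degrees are [2, 2, 2, 2], giving D = diag(2, 2, 2, 2) and L = D - A. L has integer entries, so p(x) = det(xI - L) has integer coefficients. Expanding the determinant yields x^4 - 8x^3 + 20x^2 - 16x. Since p(0) = det(-L) = 0, x divides p(x).

x^4 - 8x^3 + 20x^2 - 16x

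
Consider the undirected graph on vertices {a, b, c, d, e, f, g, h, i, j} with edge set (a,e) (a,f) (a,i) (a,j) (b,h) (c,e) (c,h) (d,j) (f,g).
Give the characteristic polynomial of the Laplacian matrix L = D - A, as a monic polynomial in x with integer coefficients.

With the vertex order [a, b, c, d, e, f, g, h, i, j], the degrees are [4, 1, 2, 1, 2, 2, 1, 2, 1, 2], giving D = diag(4, 1, 2, 1, 2, 2, 1, 2, 1, 2) and L = D - A. Computing det(xI - L) by cofactor expansion (or equivalently via sum-over-permutations) gives x^10 - 18x^9 + 133x^8 - 526x^7 + 1214x^6 - 1670x^5 + 1343x^4 - 596x^3 + 129x^2 - 10x. The coefficient of x^9 equals -trace(L) = -18, matching the sum of degrees. By the matrix-tree theorem the graph has (1/10) * product of the nonzero eigenvalues = 1 spanning tree. There is one zero in the spectrum, matching the 1 component.

x^10 - 18x^9 + 133x^8 - 526x^7 + 1214x^6 - 1670x^5 + 1343x^4 - 596x^3 + 129x^2 - 10x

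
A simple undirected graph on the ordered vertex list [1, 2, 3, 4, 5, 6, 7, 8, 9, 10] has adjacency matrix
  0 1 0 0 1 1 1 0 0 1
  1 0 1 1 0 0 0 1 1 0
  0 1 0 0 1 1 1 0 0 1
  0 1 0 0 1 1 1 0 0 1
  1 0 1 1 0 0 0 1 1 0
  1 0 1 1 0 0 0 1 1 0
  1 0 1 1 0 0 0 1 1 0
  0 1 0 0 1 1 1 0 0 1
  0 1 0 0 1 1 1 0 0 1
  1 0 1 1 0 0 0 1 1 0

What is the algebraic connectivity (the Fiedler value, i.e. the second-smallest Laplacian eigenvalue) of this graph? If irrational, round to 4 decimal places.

5

Each diagonal entry of L is the vertex degree and each off-diagonal entry is -1 where an edge is present, 0 otherwise; in the order [1, 2, 3, 4, 5, 6, 7, 8, 9, 10] the diagonal is [5, 5, 5, 5, 5, 5, 5, 5, 5, 5]. The smallest Laplacian eigenvalue is always 0. The next one, lambda_2 = 5, measures how hard the graph is to disconnect: larger values mean better connectivity.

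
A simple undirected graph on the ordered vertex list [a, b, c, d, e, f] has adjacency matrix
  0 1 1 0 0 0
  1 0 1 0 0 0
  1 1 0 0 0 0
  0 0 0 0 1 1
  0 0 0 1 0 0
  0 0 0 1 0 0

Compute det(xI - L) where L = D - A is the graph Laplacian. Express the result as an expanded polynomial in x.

With the vertex order [a, b, c, d, e, f], the degrees are [2, 2, 2, 2, 1, 1], giving D = diag(2, 2, 2, 2, 1, 1) and L = D - A. The eigenvalues of L are [0, 0, 1, 3, 3, 3]; the characteristic polynomial is the product of (x - lambda_i), which multiplies out to x^6 - 10x^5 + 36x^4 - 54x^3 + 27x^2. The constant term is 0 because L is singular (the all-ones vector lies in its kernel). The largest eigenvalue, 3, is at most the vertex count 6.

x^6 - 10x^5 + 36x^4 - 54x^3 + 27x^2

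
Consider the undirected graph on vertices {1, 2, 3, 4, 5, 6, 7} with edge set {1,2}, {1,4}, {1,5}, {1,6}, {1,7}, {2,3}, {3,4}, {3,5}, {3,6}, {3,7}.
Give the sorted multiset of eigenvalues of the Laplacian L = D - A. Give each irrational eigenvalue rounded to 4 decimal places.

Each diagonal entry of L is the vertex degree and each off-diagonal entry is -1 where an edge is present, 0 otherwise; in the order [1, 2, 3, 4, 5, 6, 7] the diagonal is [5, 2, 5, 2, 2, 2, 2]. Since every row of L sums to 0, the all-ones vector is in the kernel and 0 is an eigenvalue. There is one zero in the spectrum, matching the 1 component.

[0, 2, 2, 2, 2, 5, 7]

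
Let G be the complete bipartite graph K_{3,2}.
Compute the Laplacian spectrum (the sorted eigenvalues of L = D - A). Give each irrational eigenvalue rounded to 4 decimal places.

The graph has 5 vertices and degree multiset [3, 3, 2, 2, 2]; D is the diagonal matrix of degrees and L = D - A. The multiplicity of 0 as a Laplacian eigenvalue equals the number of connected components. The single zero eigenvalue shows the graph is connected. By the matrix-tree theorem the graph has (1/5) * product of the nonzero eigenvalues = 12 spanning trees. The eigenvalues sum to 12, which equals trace(L) = 2|E|.

[0, 2, 2, 3, 5]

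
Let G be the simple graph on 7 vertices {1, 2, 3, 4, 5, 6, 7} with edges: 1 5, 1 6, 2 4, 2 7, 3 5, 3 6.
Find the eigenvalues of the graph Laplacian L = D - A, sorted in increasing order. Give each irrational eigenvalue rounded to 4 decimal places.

Each diagonal entry of L is the vertex degree and each off-diagonal entry is -1 where an edge is present, 0 otherwise; in the order [1, 2, 3, 4, 5, 6, 7] the diagonal is [2, 2, 2, 1, 2, 2, 1]. The multiplicity of 0 as a Laplacian eigenvalue equals the number of connected components. The 2 zero eigenvalues correspond to the 2 connected components. There are 2 zeros in the spectrum, matching the 2 components.

[0, 0, 1, 2, 2, 3, 4]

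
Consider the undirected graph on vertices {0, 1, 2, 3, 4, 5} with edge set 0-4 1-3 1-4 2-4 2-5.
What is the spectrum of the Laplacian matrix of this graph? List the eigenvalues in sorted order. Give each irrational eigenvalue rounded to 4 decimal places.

[0, 0.3820, 0.6972, 2, 2.6180, 4.3028]

Each diagonal entry of L is the vertex degree and each off-diagonal entry is -1 where an edge is present, 0 otherwise; in the order [0, 1, 2, 3, 4, 5] the diagonal is [1, 2, 2, 1, 3, 1]. L is symmetric positive semidefinite, so every eigenvalue is real and nonnegative. There is one zero in the spectrum, matching the 1 component.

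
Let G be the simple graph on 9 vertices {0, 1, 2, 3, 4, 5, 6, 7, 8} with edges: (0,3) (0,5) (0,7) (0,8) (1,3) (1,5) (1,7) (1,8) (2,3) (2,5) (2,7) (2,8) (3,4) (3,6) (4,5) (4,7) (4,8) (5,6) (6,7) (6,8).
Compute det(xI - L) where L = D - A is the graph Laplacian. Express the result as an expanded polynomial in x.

x^9 - 40x^8 + 690x^7 - 6720x^6 + 40485x^5 - 154704x^4 + 366560x^3 - 492800x^2 + 288000x

Each diagonal entry of L is the vertex degree and each off-diagonal entry is -1 where an edge is present, 0 otherwise; in the order [0, 1, 2, 3, 4, 5, 6, 7, 8] the diagonal is [4, 4, 4, 5, 4, 5, 4, 5, 5]. The eigenvalues of L are [0, 4, 4, 4, 4, 5, 5, 5, 9]; the characteristic polynomial is the product of (x - lambda_i), which multiplies out to x^9 - 40x^8 + 690x^7 - 6720x^6 + 40485x^5 - 154704x^4 + 366560x^3 - 492800x^2 + 288000x. The coefficient of x^8 equals -trace(L) = -40, matching the sum of degrees. By the matrix-tree theorem the graph has (1/9) * product of the nonzero eigenvalues = 32000 spanning trees. There is one zero in the spectrum, matching the 1 component.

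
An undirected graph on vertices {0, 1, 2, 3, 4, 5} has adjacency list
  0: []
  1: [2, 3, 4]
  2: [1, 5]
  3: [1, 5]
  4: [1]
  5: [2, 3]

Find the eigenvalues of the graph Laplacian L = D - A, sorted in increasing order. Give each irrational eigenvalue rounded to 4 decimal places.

Reading degrees in the order [0, 1, 2, 3, 4, 5] gives [0, 3, 2, 2, 1, 2]; set D = diag(0, 3, 2, 2, 1, 2) and form L = D - A. Diagonalising L (or applying a numerical eigensolver to the 6x6 matrix) gives the spectrum above. The 2 zero eigenvalues correspond to the 2 connected components.

[0, 0, 0.8299, 2, 2.6889, 4.4812]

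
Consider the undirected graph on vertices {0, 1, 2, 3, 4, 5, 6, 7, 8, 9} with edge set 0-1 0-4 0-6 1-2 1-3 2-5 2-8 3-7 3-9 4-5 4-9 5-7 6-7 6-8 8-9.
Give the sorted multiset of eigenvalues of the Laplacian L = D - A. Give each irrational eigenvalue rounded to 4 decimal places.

[0, 2, 2, 2, 2, 2, 5, 5, 5, 5]

Reading degrees in the order [0, 1, 2, 3, 4, 5, 6, 7, 8, 9] gives [3, 3, 3, 3, 3, 3, 3, 3, 3, 3]; set D = diag(3, 3, 3, 3, 3, 3, 3, 3, 3, 3) and form L = D - A. L is symmetric positive semidefinite, so every eigenvalue is real and nonnegative. The largest eigenvalue, 5, is at most the vertex count 10.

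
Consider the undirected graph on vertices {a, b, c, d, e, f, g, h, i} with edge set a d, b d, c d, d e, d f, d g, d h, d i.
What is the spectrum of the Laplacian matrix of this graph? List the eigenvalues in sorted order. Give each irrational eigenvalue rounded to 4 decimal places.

With the vertex order [a, b, c, d, e, f, g, h, i], the degrees are [1, 1, 1, 8, 1, 1, 1, 1, 1], giving D = diag(1, 1, 1, 8, 1, 1, 1, 1, 1) and L = D - A. L is symmetric positive semidefinite, so every eigenvalue is real and nonnegative. The single zero eigenvalue shows the graph is connected. By the matrix-tree theorem the graph has (1/9) * product of the nonzero eigenvalues = 1 spanning tree. The largest eigenvalue, 9, is at most the vertex count 9.

[0, 1, 1, 1, 1, 1, 1, 1, 9]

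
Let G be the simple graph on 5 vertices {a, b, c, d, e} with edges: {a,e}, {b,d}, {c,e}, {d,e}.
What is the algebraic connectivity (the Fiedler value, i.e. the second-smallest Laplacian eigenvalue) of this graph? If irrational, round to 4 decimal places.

With the vertex order [a, b, c, d, e], the degrees are [1, 1, 1, 2, 3], giving D = diag(1, 1, 1, 2, 3) and L = D - A. The smallest Laplacian eigenvalue is always 0. The next one, lambda_2 = 0.5188, measures how hard the graph is to disconnect: larger values mean better connectivity. There is one zero in the spectrum, matching the 1 component. The largest eigenvalue, 4.1701, is at most the vertex count 5.

0.5188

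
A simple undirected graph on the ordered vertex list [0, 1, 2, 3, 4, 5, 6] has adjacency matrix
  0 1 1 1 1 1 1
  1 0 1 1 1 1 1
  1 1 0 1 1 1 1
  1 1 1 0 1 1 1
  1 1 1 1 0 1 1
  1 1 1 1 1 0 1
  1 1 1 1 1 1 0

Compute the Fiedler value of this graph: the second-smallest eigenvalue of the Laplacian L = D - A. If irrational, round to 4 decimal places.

With the vertex order [0, 1, 2, 3, 4, 5, 6], the degrees are [6, 6, 6, 6, 6, 6, 6], giving D = diag(6, 6, 6, 6, 6, 6, 6) and L = D - A. The smallest Laplacian eigenvalue is always 0. The next one, lambda_2 = 7, measures how hard the graph is to disconnect: larger values mean better connectivity. The largest eigenvalue, 7, is at most the vertex count 7. There is one zero in the spectrum, matching the 1 component.

7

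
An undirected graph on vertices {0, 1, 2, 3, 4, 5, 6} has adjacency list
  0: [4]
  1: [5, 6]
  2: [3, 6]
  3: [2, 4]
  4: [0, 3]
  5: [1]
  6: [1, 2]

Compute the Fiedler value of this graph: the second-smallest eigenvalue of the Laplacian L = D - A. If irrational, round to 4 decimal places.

Reading degrees in the order [0, 1, 2, 3, 4, 5, 6] gives [1, 2, 2, 2, 2, 1, 2]; set D = diag(1, 2, 2, 2, 2, 1, 2) and form L = D - A. The smallest Laplacian eigenvalue is always 0. The next one, lambda_2 = 0.1981, measures how hard the graph is to disconnect: larger values mean better connectivity. The largest eigenvalue, 3.8019, is at most the vertex count 7. The eigenvalues sum to 12, which equals trace(L) = 2|E|.

0.1981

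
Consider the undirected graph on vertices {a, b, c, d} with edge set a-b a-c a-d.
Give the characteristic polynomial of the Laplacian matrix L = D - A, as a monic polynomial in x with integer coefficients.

With the vertex order [a, b, c, d], the degrees are [3, 1, 1, 1], giving D = diag(3, 1, 1, 1) and L = D - A. Computing det(xI - L) by cofactor expansion (or equivalently via sum-over-permutations) gives x^4 - 6x^3 + 9x^2 - 4x. Since p(0) = det(-L) = 0, x divides p(x). By the matrix-tree theorem the graph has (1/4) * product of the nonzero eigenvalues = 1 spanning tree. The eigenvalues sum to 6, which equals trace(L) = 2|E|.

x^4 - 6x^3 + 9x^2 - 4x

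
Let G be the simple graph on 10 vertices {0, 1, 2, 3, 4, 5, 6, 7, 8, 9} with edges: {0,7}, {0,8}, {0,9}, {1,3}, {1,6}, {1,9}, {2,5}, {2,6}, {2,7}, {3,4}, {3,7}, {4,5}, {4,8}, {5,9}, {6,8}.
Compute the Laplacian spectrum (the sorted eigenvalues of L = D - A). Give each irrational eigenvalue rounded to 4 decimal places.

Each diagonal entry of L is the vertex degree and each off-diagonal entry is -1 where an edge is present, 0 otherwise; in the order [0, 1, 2, 3, 4, 5, 6, 7, 8, 9] the diagonal is [3, 3, 3, 3, 3, 3, 3, 3, 3, 3]. L is symmetric positive semidefinite, so every eigenvalue is real and nonnegative. By the matrix-tree theorem the graph has (1/10) * product of the nonzero eigenvalues = 2000 spanning trees. The largest eigenvalue, 5, is at most the vertex count 10.

[0, 2, 2, 2, 2, 2, 5, 5, 5, 5]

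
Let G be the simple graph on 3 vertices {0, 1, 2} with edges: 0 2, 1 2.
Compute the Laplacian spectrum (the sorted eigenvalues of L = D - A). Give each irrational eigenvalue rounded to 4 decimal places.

[0, 1, 3]

Each diagonal entry of L is the vertex degree and each off-diagonal entry is -1 where an edge is present, 0 otherwise; in the order [0, 1, 2] the diagonal is [1, 1, 2]. Diagonalising L (or applying a numerical eigensolver to the 3x3 matrix) gives the spectrum above. By the matrix-tree theorem the graph has (1/3) * product of the nonzero eigenvalues = 1 spanning tree.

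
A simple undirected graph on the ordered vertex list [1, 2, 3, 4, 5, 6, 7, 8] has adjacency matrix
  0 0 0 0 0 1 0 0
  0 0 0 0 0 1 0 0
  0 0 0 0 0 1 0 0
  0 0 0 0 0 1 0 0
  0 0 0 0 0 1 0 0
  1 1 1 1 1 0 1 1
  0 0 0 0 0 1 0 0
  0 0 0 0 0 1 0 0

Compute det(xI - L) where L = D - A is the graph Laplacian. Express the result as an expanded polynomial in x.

x^8 - 14x^7 + 63x^6 - 140x^5 + 175x^4 - 126x^3 + 49x^2 - 8x

Reading degrees in the order [1, 2, 3, 4, 5, 6, 7, 8] gives [1, 1, 1, 1, 1, 7, 1, 1]; set D = diag(1, 1, 1, 1, 1, 7, 1, 1) and form L = D - A. Computing det(xI - L) by cofactor expansion (or equivalently via sum-over-permutations) gives x^8 - 14x^7 + 63x^6 - 140x^5 + 175x^4 - 126x^3 + 49x^2 - 8x. Since p(0) = det(-L) = 0, x divides p(x). The largest eigenvalue, 8, is at most the vertex count 8.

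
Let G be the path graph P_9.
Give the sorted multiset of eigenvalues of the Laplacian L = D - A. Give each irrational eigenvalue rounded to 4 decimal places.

[0, 0.1206, 0.4679, 1, 1.6527, 2.3473, 3, 3.5321, 3.8794]

The graph has 9 vertices and degree multiset [2, 2, 2, 2, 2, 2, 2, 1, 1]; D is the diagonal matrix of degrees and L = D - A. The multiplicity of 0 as a Laplacian eigenvalue equals the number of connected components. The eigenvalues sum to 16, which equals trace(L) = 2|E|.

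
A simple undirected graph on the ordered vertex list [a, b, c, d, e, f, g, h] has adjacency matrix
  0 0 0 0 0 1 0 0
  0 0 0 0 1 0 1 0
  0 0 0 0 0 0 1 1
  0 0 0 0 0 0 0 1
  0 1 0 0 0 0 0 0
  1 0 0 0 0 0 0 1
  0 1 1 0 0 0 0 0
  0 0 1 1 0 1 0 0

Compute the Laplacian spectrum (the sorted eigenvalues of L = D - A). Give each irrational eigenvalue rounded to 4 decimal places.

Each diagonal entry of L is the vertex degree and each off-diagonal entry is -1 where an edge is present, 0 otherwise; in the order [a, b, c, d, e, f, g, h] the diagonal is [1, 2, 2, 1, 1, 2, 2, 3]. Diagonalising L (or applying a numerical eigensolver to the 8x8 matrix) gives the spectrum above. The single zero eigenvalue shows the graph is connected.

[0, 0.1864, 0.5858, 1, 2, 2.4707, 3.4142, 4.3429]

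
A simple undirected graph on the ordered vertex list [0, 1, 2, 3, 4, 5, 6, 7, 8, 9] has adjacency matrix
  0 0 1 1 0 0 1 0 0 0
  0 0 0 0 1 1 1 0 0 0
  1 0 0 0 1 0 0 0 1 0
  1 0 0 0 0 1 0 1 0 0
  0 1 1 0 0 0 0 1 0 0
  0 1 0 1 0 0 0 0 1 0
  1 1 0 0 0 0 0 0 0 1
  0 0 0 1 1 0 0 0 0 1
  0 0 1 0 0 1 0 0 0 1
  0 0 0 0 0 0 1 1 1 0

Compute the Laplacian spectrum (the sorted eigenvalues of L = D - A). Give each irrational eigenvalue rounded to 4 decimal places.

[0, 2, 2, 2, 2, 2, 5, 5, 5, 5]

Reading degrees in the order [0, 1, 2, 3, 4, 5, 6, 7, 8, 9] gives [3, 3, 3, 3, 3, 3, 3, 3, 3, 3]; set D = diag(3, 3, 3, 3, 3, 3, 3, 3, 3, 3) and form L = D - A. The multiplicity of 0 as a Laplacian eigenvalue equals the number of connected components. The single zero eigenvalue shows the graph is connected.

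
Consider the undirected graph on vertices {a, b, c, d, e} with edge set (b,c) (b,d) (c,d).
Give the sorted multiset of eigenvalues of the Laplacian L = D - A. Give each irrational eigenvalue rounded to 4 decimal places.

[0, 0, 0, 3, 3]

With the vertex order [a, b, c, d, e], the degrees are [0, 2, 2, 2, 0], giving D = diag(0, 2, 2, 2, 0) and L = D - A. Diagonalising L (or applying a numerical eigensolver to the 5x5 matrix) gives the spectrum above. The 3 zero eigenvalues correspond to the 3 connected components. The largest eigenvalue, 3, is at most the vertex count 5. There are 3 zeros in the spectrum, matching the 3 components.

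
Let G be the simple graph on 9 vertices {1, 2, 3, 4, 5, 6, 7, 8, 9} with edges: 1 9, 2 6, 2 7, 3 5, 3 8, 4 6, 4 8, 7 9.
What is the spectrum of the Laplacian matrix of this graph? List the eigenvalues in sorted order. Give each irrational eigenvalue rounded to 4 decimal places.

Reading degrees in the order [1, 2, 3, 4, 5, 6, 7, 8, 9] gives [1, 2, 2, 2, 1, 2, 2, 2, 2]; set D = diag(1, 2, 2, 2, 1, 2, 2, 2, 2) and form L = D - A. Diagonalising L (or applying a numerical eigensolver to the 9x9 matrix) gives the spectrum above. There is one zero in the spectrum, matching the 1 component.

[0, 0.1206, 0.4679, 1, 1.6527, 2.3473, 3, 3.5321, 3.8794]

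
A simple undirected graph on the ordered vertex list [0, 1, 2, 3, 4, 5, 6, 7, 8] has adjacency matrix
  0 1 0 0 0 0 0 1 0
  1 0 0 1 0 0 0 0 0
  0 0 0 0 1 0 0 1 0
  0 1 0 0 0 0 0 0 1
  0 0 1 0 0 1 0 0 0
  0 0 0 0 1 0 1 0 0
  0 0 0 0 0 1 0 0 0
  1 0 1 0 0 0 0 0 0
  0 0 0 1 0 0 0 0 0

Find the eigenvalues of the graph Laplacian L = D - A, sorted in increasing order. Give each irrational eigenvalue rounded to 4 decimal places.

With the vertex order [0, 1, 2, 3, 4, 5, 6, 7, 8], the degrees are [2, 2, 2, 2, 2, 2, 1, 2, 1], giving D = diag(2, 2, 2, 2, 2, 2, 1, 2, 1) and L = D - A. L is symmetric positive semidefinite, so every eigenvalue is real and nonnegative. There is one zero in the spectrum, matching the 1 component.

[0, 0.1206, 0.4679, 1, 1.6527, 2.3473, 3, 3.5321, 3.8794]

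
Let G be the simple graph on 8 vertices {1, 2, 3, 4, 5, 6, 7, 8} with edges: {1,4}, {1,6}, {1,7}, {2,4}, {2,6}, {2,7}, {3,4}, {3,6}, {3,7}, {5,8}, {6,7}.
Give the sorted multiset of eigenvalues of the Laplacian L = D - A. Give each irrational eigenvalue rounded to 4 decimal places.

Reading degrees in the order [1, 2, 3, 4, 5, 6, 7, 8] gives [3, 3, 3, 3, 1, 4, 4, 1]; set D = diag(3, 3, 3, 3, 1, 4, 4, 1) and form L = D - A. The multiplicity of 0 as a Laplacian eigenvalue equals the number of connected components. The 2 zero eigenvalues correspond to the 2 connected components. The eigenvalues sum to 22, which equals trace(L) = 2|E|. There are 2 zeros in the spectrum, matching the 2 components.

[0, 0, 2, 3, 3, 3, 5, 6]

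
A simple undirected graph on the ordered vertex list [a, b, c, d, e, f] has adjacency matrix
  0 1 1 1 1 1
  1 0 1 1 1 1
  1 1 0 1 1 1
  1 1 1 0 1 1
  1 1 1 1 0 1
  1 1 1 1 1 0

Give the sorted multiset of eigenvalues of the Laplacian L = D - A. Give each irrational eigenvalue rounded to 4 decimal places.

[0, 6, 6, 6, 6, 6]

Each diagonal entry of L is the vertex degree and each off-diagonal entry is -1 where an edge is present, 0 otherwise; in the order [a, b, c, d, e, f] the diagonal is [5, 5, 5, 5, 5, 5]. L is symmetric positive semidefinite, so every eigenvalue is real and nonnegative. The largest eigenvalue, 6, is at most the vertex count 6. By the matrix-tree theorem the graph has (1/6) * product of the nonzero eigenvalues = 1296 spanning trees.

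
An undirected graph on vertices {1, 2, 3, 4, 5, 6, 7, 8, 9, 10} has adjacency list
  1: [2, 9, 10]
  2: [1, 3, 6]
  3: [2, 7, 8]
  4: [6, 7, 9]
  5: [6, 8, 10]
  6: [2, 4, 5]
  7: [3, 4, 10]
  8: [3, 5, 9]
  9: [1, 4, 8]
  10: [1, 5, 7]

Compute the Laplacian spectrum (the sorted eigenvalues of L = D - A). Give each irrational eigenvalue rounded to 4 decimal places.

Reading degrees in the order [1, 2, 3, 4, 5, 6, 7, 8, 9, 10] gives [3, 3, 3, 3, 3, 3, 3, 3, 3, 3]; set D = diag(3, 3, 3, 3, 3, 3, 3, 3, 3, 3) and form L = D - A. The multiplicity of 0 as a Laplacian eigenvalue equals the number of connected components. The single zero eigenvalue shows the graph is connected.

[0, 2, 2, 2, 2, 2, 5, 5, 5, 5]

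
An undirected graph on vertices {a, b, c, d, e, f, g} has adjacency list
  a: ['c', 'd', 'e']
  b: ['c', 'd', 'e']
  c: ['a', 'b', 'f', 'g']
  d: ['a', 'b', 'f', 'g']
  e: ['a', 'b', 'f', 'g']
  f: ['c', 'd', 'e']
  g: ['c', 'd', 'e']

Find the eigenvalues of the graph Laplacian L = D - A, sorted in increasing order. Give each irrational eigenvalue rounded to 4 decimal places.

Reading degrees in the order [a, b, c, d, e, f, g] gives [3, 3, 4, 4, 4, 3, 3]; set D = diag(3, 3, 4, 4, 4, 3, 3) and form L = D - A. Since every row of L sums to 0, the all-ones vector is in the kernel and 0 is an eigenvalue. The single zero eigenvalue shows the graph is connected. By the matrix-tree theorem the graph has (1/7) * product of the nonzero eigenvalues = 432 spanning trees.

[0, 3, 3, 3, 4, 4, 7]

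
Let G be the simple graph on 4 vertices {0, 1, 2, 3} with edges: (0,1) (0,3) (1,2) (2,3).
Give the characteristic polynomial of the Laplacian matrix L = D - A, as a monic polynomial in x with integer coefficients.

With the vertex order [0, 1, 2, 3], the degrees are [2, 2, 2, 2], giving D = diag(2, 2, 2, 2) and L = D - A. L has integer entries, so p(x) = det(xI - L) has integer coefficients. Expanding the determinant yields x^4 - 8x^3 + 20x^2 - 16x. Since p(0) = det(-L) = 0, x divides p(x). The largest eigenvalue, 4, is at most the vertex count 4. By the matrix-tree theorem the graph has (1/4) * product of the nonzero eigenvalues = 4 spanning trees.

x^4 - 8x^3 + 20x^2 - 16x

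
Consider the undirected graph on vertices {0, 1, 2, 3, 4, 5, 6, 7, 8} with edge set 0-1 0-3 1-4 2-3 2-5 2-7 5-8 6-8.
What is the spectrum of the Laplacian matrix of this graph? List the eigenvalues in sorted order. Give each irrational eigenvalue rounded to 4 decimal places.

[0, 0.1506, 0.4266, 1, 1.4229, 2.1724, 3, 3.4576, 4.3699]

Each diagonal entry of L is the vertex degree and each off-diagonal entry is -1 where an edge is present, 0 otherwise; in the order [0, 1, 2, 3, 4, 5, 6, 7, 8] the diagonal is [2, 2, 3, 2, 1, 2, 1, 1, 2]. Since every row of L sums to 0, the all-ones vector is in the kernel and 0 is an eigenvalue. The single zero eigenvalue shows the graph is connected.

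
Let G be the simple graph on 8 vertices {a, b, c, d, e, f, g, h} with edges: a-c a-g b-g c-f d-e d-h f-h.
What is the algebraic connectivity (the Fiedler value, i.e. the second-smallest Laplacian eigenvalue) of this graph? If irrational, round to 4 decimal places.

0.1522

Reading degrees in the order [a, b, c, d, e, f, g, h] gives [2, 1, 2, 2, 1, 2, 2, 2]; set D = diag(2, 1, 2, 2, 1, 2, 2, 2) and form L = D - A. The smallest Laplacian eigenvalue is always 0. The next one, lambda_2 = 0.1522, measures how hard the graph is to disconnect: larger values mean better connectivity. The eigenvalues sum to 14, which equals trace(L) = 2|E|. The largest eigenvalue, 3.8478, is at most the vertex count 8.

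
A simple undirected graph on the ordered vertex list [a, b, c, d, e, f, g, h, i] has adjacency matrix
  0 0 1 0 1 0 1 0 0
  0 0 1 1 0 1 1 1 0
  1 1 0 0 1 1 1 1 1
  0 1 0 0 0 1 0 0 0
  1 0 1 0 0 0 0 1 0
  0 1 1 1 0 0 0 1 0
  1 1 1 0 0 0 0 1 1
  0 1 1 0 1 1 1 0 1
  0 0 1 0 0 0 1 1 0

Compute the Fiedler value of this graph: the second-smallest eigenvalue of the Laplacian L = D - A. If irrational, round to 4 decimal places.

1.3575

With the vertex order [a, b, c, d, e, f, g, h, i], the degrees are [3, 5, 7, 2, 3, 4, 5, 6, 3], giving D = diag(3, 5, 7, 2, 3, 4, 5, 6, 3) and L = D - A. Computing the eigenvalues of L and sorting gives [0, 1.3575, 2.4453, 3.5639, 3.8138, 4.9939, 6.5149, 7.2428, 8.0678]. The Fiedler value lambda_2 = 1.3575 is strictly positive, so the graph is connected. By the matrix-tree theorem the graph has (1/9) * product of the nonzero eigenvalues = 9531 spanning trees.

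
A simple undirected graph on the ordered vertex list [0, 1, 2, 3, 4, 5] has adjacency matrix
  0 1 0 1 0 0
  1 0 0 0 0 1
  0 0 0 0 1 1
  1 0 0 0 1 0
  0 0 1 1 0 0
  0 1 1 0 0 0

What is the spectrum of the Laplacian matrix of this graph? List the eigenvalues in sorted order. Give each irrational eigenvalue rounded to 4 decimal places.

Reading degrees in the order [0, 1, 2, 3, 4, 5] gives [2, 2, 2, 2, 2, 2]; set D = diag(2, 2, 2, 2, 2, 2) and form L = D - A. L is symmetric positive semidefinite, so every eigenvalue is real and nonnegative. The single zero eigenvalue shows the graph is connected.

[0, 1, 1, 3, 3, 4]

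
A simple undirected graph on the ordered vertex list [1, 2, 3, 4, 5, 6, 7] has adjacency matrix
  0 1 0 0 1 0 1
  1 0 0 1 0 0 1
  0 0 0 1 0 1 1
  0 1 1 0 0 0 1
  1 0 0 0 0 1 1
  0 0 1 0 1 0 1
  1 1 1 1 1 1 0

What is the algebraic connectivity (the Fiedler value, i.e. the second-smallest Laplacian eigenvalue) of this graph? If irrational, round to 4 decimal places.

Each diagonal entry of L is the vertex degree and each off-diagonal entry is -1 where an edge is present, 0 otherwise; in the order [1, 2, 3, 4, 5, 6, 7] the diagonal is [3, 3, 3, 3, 3, 3, 6]. The sorted Laplacian eigenvalues are [0, 2, 2, 4, 4, 5, 7]; the algebraic connectivity is the second entry, 2. The eigenvalues sum to 24, which equals trace(L) = 2|E|. There is one zero in the spectrum, matching the 1 component.

2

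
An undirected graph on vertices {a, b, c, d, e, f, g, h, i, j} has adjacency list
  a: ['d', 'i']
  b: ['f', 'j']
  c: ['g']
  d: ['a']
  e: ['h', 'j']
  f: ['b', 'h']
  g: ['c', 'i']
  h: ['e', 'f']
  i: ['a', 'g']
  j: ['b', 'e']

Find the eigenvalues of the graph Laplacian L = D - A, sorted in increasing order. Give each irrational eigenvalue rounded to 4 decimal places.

With the vertex order [a, b, c, d, e, f, g, h, i, j], the degrees are [2, 2, 1, 1, 2, 2, 2, 2, 2, 2], giving D = diag(2, 2, 1, 1, 2, 2, 2, 2, 2, 2) and L = D - A. Diagonalising L (or applying a numerical eigensolver to the 10x10 matrix) gives the spectrum above. The 2 zero eigenvalues correspond to the 2 connected components. The largest eigenvalue, 3.6180, is at most the vertex count 10. The eigenvalues sum to 18, which equals trace(L) = 2|E|.

[0, 0, 0.3820, 1.3820, 1.3820, 1.3820, 2.6180, 3.6180, 3.6180, 3.6180]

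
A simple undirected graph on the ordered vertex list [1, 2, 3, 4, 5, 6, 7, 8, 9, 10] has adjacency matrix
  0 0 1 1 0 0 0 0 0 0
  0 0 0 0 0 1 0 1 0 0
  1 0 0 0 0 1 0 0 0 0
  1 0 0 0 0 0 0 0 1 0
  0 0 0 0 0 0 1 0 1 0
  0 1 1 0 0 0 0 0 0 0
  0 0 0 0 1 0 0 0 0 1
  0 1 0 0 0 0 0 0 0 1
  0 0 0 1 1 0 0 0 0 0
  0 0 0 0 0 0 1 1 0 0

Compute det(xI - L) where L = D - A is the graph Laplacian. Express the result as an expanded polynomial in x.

x^10 - 20x^9 + 170x^8 - 800x^7 + 2275x^6 - 4004x^5 + 4290x^4 - 2640x^3 + 825x^2 - 100x

Reading degrees in the order [1, 2, 3, 4, 5, 6, 7, 8, 9, 10] gives [2, 2, 2, 2, 2, 2, 2, 2, 2, 2]; set D = diag(2, 2, 2, 2, 2, 2, 2, 2, 2, 2) and form L = D - A. L has integer entries, so p(x) = det(xI - L) has integer coefficients. Expanding the determinant yields x^10 - 20x^9 + 170x^8 - 800x^7 + 2275x^6 - 4004x^5 + 4290x^4 - 2640x^3 + 825x^2 - 100x. The coefficient of x^9 equals -trace(L) = -20, matching the sum of degrees. By the matrix-tree theorem the graph has (1/10) * product of the nonzero eigenvalues = 10 spanning trees. There is one zero in the spectrum, matching the 1 component.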